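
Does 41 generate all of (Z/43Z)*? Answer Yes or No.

φ(43) = 43 − 1 = 42 = 2 · 3 · 7.
41 is a primitive root mod 43 iff 41^(φ(43)/q) ≢ 1 for every prime q | φ(43), i.e. q ∈ {2, 3, 7}.
41^21 ≡ 1 (mod 43)  [q = 2: ≡ 1 ✗]
41^14 ≡ 1 (mod 43)  [q = 3: ≡ 1 ✗]
41^6 ≡ 21 (mod 43)  [q = 7: ≢ 1 ✓]
The check at q = 2 fails, so 41 generates a proper subgroup.

No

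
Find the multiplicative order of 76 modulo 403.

60

The order of 76 must divide φ(403) = φ(13·31) = (13−1)·(31−1) = 12·30 = 360 = 2^3 · 3^2 · 5.
Divisors of 360: 1, 2, 3, 4, 5, 6, 8, 9, 10, 12, 15, 18, 20, 24, 30, 36, 40, 45, 60, 72, 90, 120, 180, 360.
Check 76^d mod 403 for each divisor in increasing order:
76^1 ≡ 76 (mod 403)
76^2 ≡ 134 (mod 403)
76^3 ≡ 109 (mod 403)
76^4 ≡ 224 (mod 403)
76^5 ≡ 98 (mod 403)
76^6 ≡ 194 (mod 403)
76^8 ≡ 204 (mod 403)
76^9 ≡ 190 (mod 403)
76^10 ≡ 335 (mod 403)
76^12 ≡ 157 (mod 403)
76^15 ≡ 187 (mod 403)
76^18 ≡ 233 (mod 403)
76^20 ≡ 191 (mod 403)
76^24 ≡ 66 (mod 403)
76^30 ≡ 311 (mod 403)
76^36 ≡ 287 (mod 403)
76^40 ≡ 211 (mod 403)
76^45 ≡ 125 (mod 403)
76^60 ≡ 1 (mod 403) ✓
Therefore the multiplicative order of 76 modulo 403 is 60.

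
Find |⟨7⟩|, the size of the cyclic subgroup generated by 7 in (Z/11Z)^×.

Since 7 ∈ (Z/11Z)^×, its order divides φ(11) = 11 − 1 = 10 = 2 · 5.
Divisors of 10: 1, 2, 5, 10.
Evaluate successive powers at the divisors of 10:
7^1 ≡ 7
7^2 ≡ 5
7^5 ≡ 10
7^10 ≡ 1
The smallest such exponent is 10, so the order of 7 is 10.

10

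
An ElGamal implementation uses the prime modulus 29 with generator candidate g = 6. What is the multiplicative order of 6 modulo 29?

ord(6) | φ(29) = 29 − 1 = 28 = 2^2 · 7.
Divisors of 28: 1, 2, 4, 7, 14, 28.
Check 6^d mod 29 for each divisor in increasing order:
6^1 ≡ 6
6^2 ≡ 7
6^4 ≡ 20
6^7 ≡ 28
6^14 ≡ 1
The smallest such exponent is 14, so the order of 6 is 14.

14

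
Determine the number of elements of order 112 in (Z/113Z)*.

48

φ(113) = 113 − 1 = 112 = 2^4 · 7.
(Z/113Z)^× is cyclic (|G| = 112); a cyclic group of order m has exactly φ(d) elements of each order d | m, and none otherwise.
112 = 2^4 · 7 divides 112, and φ(112) = 48.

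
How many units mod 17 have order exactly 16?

φ(17) = 17 − 1 = 16 = 2^4.
In a cyclic group of order 16, there are φ(d) elements of order d for each divisor d of 16, and zero for non-divisors.
16 = 2^4 divides 16, and φ(16) = 8.

8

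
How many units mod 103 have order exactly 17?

16

φ(103) = 103 − 1 = 102 = 2 · 3 · 17.
(Z/103Z)^× is cyclic (|G| = 102); a cyclic group of order m has exactly φ(d) elements of each order d | m, and none otherwise.
17 | 102, and φ(17) = 17 − 1 = 16.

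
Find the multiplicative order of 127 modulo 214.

106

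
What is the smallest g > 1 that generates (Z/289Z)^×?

3

φ(289) = φ(17^2) = 17·(17−1) = 272 = 2^4 · 17.
g is a primitive root iff g^(272/q) ≢ 1 (mod 289) for each prime q ∈ {2, 17}.
g = 2: 2^136 ≡ 1 — hits 1, so not a primitive root.
g = 3: 3^136 ≡ 288; 3^16 ≡ 171 — none is 1, so 3 is a primitive root.
Hence the least primitive root of 289 is 3.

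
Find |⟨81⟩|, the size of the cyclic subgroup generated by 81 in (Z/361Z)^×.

Since 81 ∈ (Z/361Z)^×, its order divides φ(361) = φ(19^2) = 19·(19−1) = 342 = 2 · 3^2 · 19.
Divisors of 342: 1, 2, 3, 6, 9, 18, 19, 38, 57, 114, 171, 342.
Check 81^d mod 361 for each divisor in increasing order:
81^1 ≡ 81
81^2 ≡ 63
81^3 ≡ 49
81^6 ≡ 235
81^9 ≡ 324
81^18 ≡ 286
81^19 ≡ 62
81^38 ≡ 234
81^57 ≡ 68
81^114 ≡ 292
81^171 ≡ 1
So ord_361(81) = 171.

171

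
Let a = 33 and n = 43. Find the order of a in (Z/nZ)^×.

By Lagrange's theorem, ord_43(33) divides φ(43) = 43 − 1 = 42 = 2 · 3 · 7.
Divisors of 42: 1, 2, 3, 6, 7, 14, 21, 42.
Test each divisor d:
33^1 ≡ 33 (mod 43)
33^2 ≡ 14 (mod 43)
33^3 ≡ 32 (mod 43)
33^6 ≡ 35 (mod 43)
33^7 ≡ 37 (mod 43)
33^14 ≡ 36 (mod 43)
33^21 ≡ 42 (mod 43)
33^42 ≡ 1 (mod 43) ✓
So ord_43(33) = 42.

42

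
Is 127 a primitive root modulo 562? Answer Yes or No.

Yes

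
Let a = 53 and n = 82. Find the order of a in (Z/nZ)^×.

ord(53) | φ(82) = φ(2)·φ(41) = 1·40 = 40 = 2^3 · 5.
Divisors of 40: 1, 2, 4, 5, 8, 10, 20, 40.
Check 53^d mod 82 for each divisor in increasing order:
53^1 ≡ 53 (mod 82)
53^2 ≡ 21 (mod 82)
53^4 ≡ 31 (mod 82)
53^5 ≡ 3 (mod 82)
53^8 ≡ 59 (mod 82)
53^10 ≡ 9 (mod 82)
53^20 ≡ 81 (mod 82)
53^40 ≡ 1 (mod 82) ✓
So ord_82(53) = 40.

40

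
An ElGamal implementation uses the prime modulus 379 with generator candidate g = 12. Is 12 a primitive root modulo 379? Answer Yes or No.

φ(379) = 379 − 1 = 378 = 2 · 3^3 · 7.
12 is a primitive root mod 379 iff 12^(φ(379)/q) ≢ 1 for every prime q | φ(379), i.e. q ∈ {2, 3, 7}.
12^189 ≡ 378 (mod 379)  [q = 2: ≢ 1 ✓]
12^126 ≡ 327 (mod 379)  [q = 3: ≢ 1 ✓]
12^54 ≡ 94 (mod 379)  [q = 7: ≢ 1 ✓]
None equal 1, so ord_379(12) = 378: 12 is a primitive root.

Yes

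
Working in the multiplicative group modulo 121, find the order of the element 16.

55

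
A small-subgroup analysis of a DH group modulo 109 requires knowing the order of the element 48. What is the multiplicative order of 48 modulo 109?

By Lagrange's theorem, ord_109(48) divides φ(109) = 109 − 1 = 108 = 2^2 · 3^3.
Divisors of 108: 1, 2, 3, 4, 6, 9, 12, 18, 27, 36, 54, 108.
Test each divisor d:
48^1 ≡ 48
48^2 ≡ 15
48^3 ≡ 66
48^4 ≡ 7
48^6 ≡ 105
48^9 ≡ 63
48^12 ≡ 16
48^18 ≡ 45
48^27 ≡ 1
Hence ord(48) = 27.

27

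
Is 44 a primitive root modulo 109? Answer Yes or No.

Yes

φ(109) = 109 − 1 = 108 = 2^2 · 3^3.
Test 44^(108/q) mod 109 for each prime factor q of 108:
44^54 ≡ 108 (mod 109)  [q = 2: ≢ 1 ✓]
44^36 ≡ 45 (mod 109)  [q = 3: ≢ 1 ✓]
None equal 1, so ord_109(44) = 108: 44 is a primitive root.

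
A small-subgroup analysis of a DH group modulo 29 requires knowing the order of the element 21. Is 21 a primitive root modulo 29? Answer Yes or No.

Yes

φ(29) = 29 − 1 = 28 = 2^2 · 7.
21 is a primitive root mod 29 iff 21^(φ(29)/q) ≢ 1 for every prime q | φ(29), i.e. q ∈ {2, 7}.
21^14 ≡ 28 (mod 29)  [q = 2: ≢ 1 ✓]
21^4 ≡ 7 (mod 29)  [q = 7: ≢ 1 ✓]
None equal 1, so ord_29(21) = 28: 21 is a primitive root.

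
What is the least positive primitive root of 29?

2

φ(29) = 29 − 1 = 28 = 2^2 · 7.
g is a primitive root iff g^(28/q) ≢ 1 (mod 29) for each prime q ∈ {2, 7}.
g = 2: 2^14 ≡ 28; 2^4 ≡ 16 — none is 1, so 2 is a primitive root.
So 2 is the smallest generator of (Z/29Z)^×.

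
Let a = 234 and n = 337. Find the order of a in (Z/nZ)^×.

By Lagrange's theorem, ord_337(234) divides φ(337) = 337 − 1 = 336 = 2^4 · 3 · 7.
Divisors of 336: 1, 2, 3, 4, 6, 7, 8, 12, 14, 16, 21, 24, 28, 42, 48, 56, 84, 112, 168, 336.
Compute 234^d (mod 337) for the divisors d until we hit 1:
234^1 ≡ 234 (mod 337)
234^2 ≡ 162 (mod 337)
234^3 ≡ 164 (mod 337)
234^4 ≡ 295 (mod 337)
234^6 ≡ 273 (mod 337)
234^7 ≡ 189 (mod 337)
234^8 ≡ 79 (mod 337)
234^12 ≡ 52 (mod 337)
234^14 ≡ 336 (mod 337)
234^16 ≡ 175 (mod 337)
234^21 ≡ 148 (mod 337)
234^24 ≡ 8 (mod 337)
234^28 ≡ 1 (mod 337) ✓
Hence ord(234) = 28.

28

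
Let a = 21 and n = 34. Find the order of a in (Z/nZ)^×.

4

ord(21) | φ(34) = φ(2)·φ(17) = 1·16 = 16 = 2^4.
Divisors of 16: 1, 2, 4, 8, 16.
Compute 21^d (mod 34) for the divisors d until we hit 1:
21^1 ≡ 21
21^2 ≡ 33
21^4 ≡ 1
Hence ord(21) = 4.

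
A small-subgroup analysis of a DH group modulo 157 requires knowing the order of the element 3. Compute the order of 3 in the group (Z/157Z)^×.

78

The order of 3 must divide φ(157) = 157 − 1 = 156 = 2^2 · 3 · 13.
Divisors of 156: 1, 2, 3, 4, 6, 12, 13, 26, 39, 52, 78, 156.
Evaluate successive powers at the divisors of 156:
3^1 ≡ 3 (mod 157)
3^2 ≡ 9 (mod 157)
3^3 ≡ 27 (mod 157)
3^4 ≡ 81 (mod 157)
3^6 ≡ 101 (mod 157)
3^12 ≡ 153 (mod 157)
3^13 ≡ 145 (mod 157)
3^26 ≡ 144 (mod 157)
3^39 ≡ 156 (mod 157)
3^52 ≡ 12 (mod 157)
3^78 ≡ 1 (mod 157) ✓
Therefore the multiplicative order of 3 modulo 157 is 78.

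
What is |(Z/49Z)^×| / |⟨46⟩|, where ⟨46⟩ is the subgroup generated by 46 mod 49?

By Lagrange's theorem, ord_49(46) divides φ(49) = φ(7^2) = 7·(7−1) = 42 = 2 · 3 · 7.
Divisors of 42: 1, 2, 3, 6, 7, 14, 21, 42.
Check 46^d mod 49 for each divisor in increasing order:
46^1 ≡ 46
46^2 ≡ 9
46^3 ≡ 22
46^6 ≡ 43
46^7 ≡ 18
46^14 ≡ 30
46^21 ≡ 1
Thus |⟨46⟩| = ord(46) = 21.
The index is φ(49) / ord(46) = 42 / 21 = 2.

2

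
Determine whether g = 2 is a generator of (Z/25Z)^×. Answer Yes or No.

Yes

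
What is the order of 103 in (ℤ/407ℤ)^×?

60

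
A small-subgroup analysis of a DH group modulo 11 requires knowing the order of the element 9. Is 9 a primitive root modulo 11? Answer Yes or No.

No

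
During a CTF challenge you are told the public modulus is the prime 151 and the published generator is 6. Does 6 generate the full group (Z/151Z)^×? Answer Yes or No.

Yes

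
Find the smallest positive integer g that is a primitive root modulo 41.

φ(41) = 41 − 1 = 40 = 2^3 · 5.
Test candidates g = 2, 3, … against the prime factors q ∈ {2, 5} of φ(41): g is a generator iff g^(40/q) ≢ 1 for every such q.
g = 2: 2^20 ≡ 1 — hits 1, so not a primitive root.
g = 3: 3^20 ≡ 40; 3^8 ≡ 1 — hits 1, so not a primitive root.
g = 4: 4^20 ≡ 1 — hits 1, so not a primitive root.
g = 5: 5^20 ≡ 1 — hits 1, so not a primitive root.
g = 6: 6^20 ≡ 40; 6^8 ≡ 10 — none is 1, so 6 is a primitive root.
So 6 is the smallest generator of (Z/41Z)^×.

6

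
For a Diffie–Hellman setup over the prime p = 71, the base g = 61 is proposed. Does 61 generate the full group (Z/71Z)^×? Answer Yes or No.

Yes

φ(71) = 71 − 1 = 70 = 2 · 5 · 7.
It suffices to check that the order of 61 is not a proper divisor of 70: compute 61^(70/q) for q ∈ {2, 5, 7}.
61^35 ≡ 70 (mod 71)  [q = 2: ≢ 1 ✓]
61^14 ≡ 25 (mod 71)  [q = 5: ≢ 1 ✓]
61^10 ≡ 30 (mod 71)  [q = 7: ≢ 1 ✓]
None equal 1, so ord_71(61) = 70: 61 is a primitive root.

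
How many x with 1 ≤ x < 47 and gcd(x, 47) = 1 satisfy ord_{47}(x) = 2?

φ(47) = 47 − 1 = 46 = 2 · 23.
(Z/47Z)^× is cyclic (|G| = 46); a cyclic group of order m has exactly φ(d) elements of each order d | m, and none otherwise.
2 | 46, and φ(2) = 2 − 1 = 1.

1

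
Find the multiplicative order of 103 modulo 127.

9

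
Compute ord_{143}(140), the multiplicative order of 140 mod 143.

30

ord(140) | φ(143) = φ(11·13) = (11−1)·(13−1) = 10·12 = 120 = 2^3 · 3 · 5.
Divisors of 120: 1, 2, 3, 4, 5, 6, 8, 10, 12, 15, 20, 24, 30, 40, 60, 120.
Check 140^d mod 143 for each divisor in increasing order:
140^1 ≡ 140 (mod 143)
140^2 ≡ 9 (mod 143)
140^3 ≡ 116 (mod 143)
140^4 ≡ 81 (mod 143)
140^5 ≡ 43 (mod 143)
140^6 ≡ 14 (mod 143)
140^8 ≡ 126 (mod 143)
140^10 ≡ 133 (mod 143)
140^12 ≡ 53 (mod 143)
140^15 ≡ 142 (mod 143)
140^20 ≡ 100 (mod 143)
140^24 ≡ 92 (mod 143)
140^30 ≡ 1 (mod 143) ✓
So ord_143(140) = 30.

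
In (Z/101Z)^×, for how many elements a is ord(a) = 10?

4

φ(101) = 101 − 1 = 100 = 2^2 · 5^2.
In a cyclic group of order 100, there are φ(d) elements of order d for each divisor d of 100, and zero for non-divisors.
10 = 2 · 5 divides 100, and φ(10) = 4.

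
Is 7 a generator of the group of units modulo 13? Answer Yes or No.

φ(13) = 13 − 1 = 12 = 2^2 · 3.
It suffices to check that the order of 7 is not a proper divisor of 12: compute 7^(12/q) for q ∈ {2, 3}.
7^6 ≡ 12 (mod 13)  [q = 2: ≢ 1 ✓]
7^4 ≡ 9 (mod 13)  [q = 3: ≢ 1 ✓]
None equal 1, so ord_13(7) = 12: 7 is a primitive root.

Yes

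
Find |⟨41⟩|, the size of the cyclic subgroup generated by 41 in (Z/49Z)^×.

14

Since 41 ∈ (Z/49Z)^×, its order divides φ(49) = φ(7^2) = 7·(7−1) = 42 = 2 · 3 · 7.
Divisors of 42: 1, 2, 3, 6, 7, 14, 21, 42.
Compute 41^d (mod 49) for the divisors d until we hit 1:
41^1 ≡ 41 (mod 49)
41^2 ≡ 15 (mod 49)
41^3 ≡ 27 (mod 49)
41^6 ≡ 43 (mod 49)
41^7 ≡ 48 (mod 49)
41^14 ≡ 1 (mod 49) ✓
So ord_49(41) = 14.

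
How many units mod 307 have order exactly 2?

1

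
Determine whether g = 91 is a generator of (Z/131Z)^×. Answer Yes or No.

No

φ(131) = 131 − 1 = 130 = 2 · 5 · 13.
It suffices to check that the order of 91 is not a proper divisor of 130: compute 91^(130/q) for q ∈ {2, 5, 13}.
91^65 ≡ 1 (mod 131)  [q = 2: ≡ 1 ✗]
91^26 ≡ 89 (mod 131)  [q = 5: ≢ 1 ✓]
91^10 ≡ 112 (mod 131)  [q = 13: ≢ 1 ✓]
Since 91^65 ≡ 1, the order of 91 divides 65 < 130, so 91 is not a primitive root.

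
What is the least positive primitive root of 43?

3

φ(43) = 43 − 1 = 42 = 2 · 3 · 7.
g is a primitive root iff g^(42/q) ≢ 1 (mod 43) for each prime q ∈ {2, 3, 7}.
g = 2: 2^21 ≡ 42; 2^14 ≡ 1 — hits 1, so not a primitive root.
g = 3: 3^21 ≡ 42; 3^14 ≡ 36; 3^6 ≡ 41 — none is 1, so 3 is a primitive root.
Hence the least primitive root of 43 is 3.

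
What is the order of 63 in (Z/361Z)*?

ord(63) | φ(361) = φ(19^2) = 19·(19−1) = 342 = 2 · 3^2 · 19.
Divisors of 342: 1, 2, 3, 6, 9, 18, 19, 38, 57, 114, 171, 342.
Check 63^d mod 361 for each divisor in increasing order:
63^1 ≡ 63 (mod 361)
63^2 ≡ 359 (mod 361)
63^3 ≡ 235 (mod 361)
63^6 ≡ 353 (mod 361)
63^9 ≡ 286 (mod 361)
63^18 ≡ 210 (mod 361)
63^19 ≡ 234 (mod 361)
63^38 ≡ 245 (mod 361)
63^57 ≡ 292 (mod 361)
63^114 ≡ 68 (mod 361)
63^171 ≡ 1 (mod 361) ✓
Therefore the multiplicative order of 63 modulo 361 is 171.

171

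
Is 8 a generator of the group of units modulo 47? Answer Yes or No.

φ(47) = 47 − 1 = 46 = 2 · 23.
It suffices to check that the order of 8 is not a proper divisor of 46: compute 8^(46/q) for q ∈ {2, 23}.
8^23 ≡ 1 (mod 47)  [q = 2: ≡ 1 ✗]
8^2 ≡ 17 (mod 47)  [q = 23: ≢ 1 ✓]
The check at q = 2 fails, so 8 generates a proper subgroup.

No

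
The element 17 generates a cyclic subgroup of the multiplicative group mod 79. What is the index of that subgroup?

3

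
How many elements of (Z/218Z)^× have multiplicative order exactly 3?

2

φ(218) = φ(2)·φ(109) = 1·108 = 108 = 2^2 · 3^3.
(Z/218Z)^× is cyclic (|G| = 108); a cyclic group of order m has exactly φ(d) elements of each order d | m, and none otherwise.
3 | 108, and φ(3) = 3 − 1 = 2.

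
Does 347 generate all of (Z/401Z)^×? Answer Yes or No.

φ(401) = 401 − 1 = 400 = 2^4 · 5^2.
Test 347^(400/q) mod 401 for each prime factor q of 400:
347^200 ≡ 400 (mod 401)  [q = 2: ≢ 1 ✓]
347^80 ≡ 39 (mod 401)  [q = 5: ≢ 1 ✓]
None equal 1, so ord_401(347) = 400: 347 is a primitive root.

Yes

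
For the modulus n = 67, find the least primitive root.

2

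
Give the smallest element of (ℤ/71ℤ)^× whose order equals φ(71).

7

φ(71) = 71 − 1 = 70 = 2 · 5 · 7.
Test candidates g = 2, 3, … against the prime factors q ∈ {2, 5, 7} of φ(71): g is a generator iff g^(70/q) ≢ 1 for every such q.
g = 2: 2^35 ≡ 1 — hits 1, so not a primitive root.
g = 3: 3^35 ≡ 1 — hits 1, so not a primitive root.
g = 4: 4^35 ≡ 1 — hits 1, so not a primitive root.
g = 5: 5^35 ≡ 1 — hits 1, so not a primitive root.
g = 6: 6^35 ≡ 1 — hits 1, so not a primitive root.
g = 7: 7^35 ≡ 70; 7^14 ≡ 54; 7^10 ≡ 45 — none is 1, so 7 is a primitive root.
The smallest primitive root modulo 71 is 7.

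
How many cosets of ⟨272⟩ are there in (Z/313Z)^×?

By Lagrange's theorem, ord_313(272) divides φ(313) = 313 − 1 = 312 = 2^3 · 3 · 13.
Divisors of 312: 1, 2, 3, 4, 6, 8, 12, 13, 24, 26, 39, 52, 78, 104, 156, 312.
Test each divisor d:
272^1 ≡ 272
272^2 ≡ 116
272^3 ≡ 252
272^4 ≡ 310
272^6 ≡ 278
272^8 ≡ 9
272^12 ≡ 286
272^13 ≡ 168
272^24 ≡ 103
272^26 ≡ 54
272^39 ≡ 308
272^52 ≡ 99
272^78 ≡ 25
272^104 ≡ 98
272^156 ≡ 312
272^312 ≡ 1
Thus |⟨272⟩| = ord(272) = 312.
Index = |(Z/313Z)^×| / |⟨272⟩| = 312 / 312 = 1.

1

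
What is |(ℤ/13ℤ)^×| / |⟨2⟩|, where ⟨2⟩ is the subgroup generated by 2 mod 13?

1

The order of 2 must divide φ(13) = 13 − 1 = 12 = 2^2 · 3.
Divisors of 12: 1, 2, 3, 4, 6, 12.
Check 2^d mod 13 for each divisor in increasing order:
2^1 ≡ 2 (mod 13)
2^2 ≡ 4 (mod 13)
2^3 ≡ 8 (mod 13)
2^4 ≡ 3 (mod 13)
2^6 ≡ 12 (mod 13)
2^12 ≡ 1 (mod 13) ✓
The order of 2 is 12, so the subgroup it generates has 12 elements.
The index is φ(13) / ord(2) = 12 / 12 = 1.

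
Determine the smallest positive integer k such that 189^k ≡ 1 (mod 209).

The order of 189 must divide φ(209) = φ(11·19) = (11−1)·(19−1) = 10·18 = 180 = 2^2 · 3^2 · 5.
Divisors of 180: 1, 2, 3, 4, 5, 6, 9, 10, 12, 15, 18, 20, 30, 36, 45, 60, 90, 180.
Evaluate successive powers at the divisors of 180:
189^1 ≡ 189
189^2 ≡ 191
189^3 ≡ 151
189^4 ≡ 115
189^5 ≡ 208
189^6 ≡ 20
189^9 ≡ 94
189^10 ≡ 1
Hence ord(189) = 10.

10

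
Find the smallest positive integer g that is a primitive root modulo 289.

3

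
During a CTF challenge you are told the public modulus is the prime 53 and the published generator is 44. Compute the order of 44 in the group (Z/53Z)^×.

Since 44 ∈ (Z/53Z)^×, its order divides φ(53) = 53 − 1 = 52 = 2^2 · 13.
Divisors of 52: 1, 2, 4, 13, 26, 52.
Check 44^d mod 53 for each divisor in increasing order:
44^1 ≡ 44 (mod 53)
44^2 ≡ 28 (mod 53)
44^4 ≡ 42 (mod 53)
44^13 ≡ 1 (mod 53) ✓
Therefore the multiplicative order of 44 modulo 53 is 13.

13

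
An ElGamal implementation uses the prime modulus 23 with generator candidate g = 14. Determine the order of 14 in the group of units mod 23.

22

Since 14 ∈ (Z/23Z)^×, its order divides φ(23) = 23 − 1 = 22 = 2 · 11.
Divisors of 22: 1, 2, 11, 22.
Compute 14^d (mod 23) for the divisors d until we hit 1:
14^1 ≡ 14
14^2 ≡ 12
14^11 ≡ 22
14^22 ≡ 1
The smallest such exponent is 22, so the order of 14 is 22.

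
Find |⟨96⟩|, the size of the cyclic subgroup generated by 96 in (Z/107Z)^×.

By Lagrange's theorem, ord_107(96) divides φ(107) = 107 − 1 = 106 = 2 · 53.
Divisors of 106: 1, 2, 53, 106.
Check 96^d mod 107 for each divisor in increasing order:
96^1 ≡ 96 (mod 107)
96^2 ≡ 14 (mod 107)
96^53 ≡ 106 (mod 107)
96^106 ≡ 1 (mod 107) ✓
So ord_107(96) = 106.

106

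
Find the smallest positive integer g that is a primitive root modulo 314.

φ(314) = φ(2)·φ(157) = 1·156 = 156 = 2^2 · 3 · 13.
g is a primitive root iff g^(156/q) ≢ 1 (mod 314) for each prime q ∈ {2, 3, 13}.
g = 2: gcd(2, 314) = 2 > 1, not a unit — skip.
g = 3: 3^78 ≡ 1 — hits 1, so not a primitive root.
g = 4: gcd(4, 314) = 2 > 1, not a unit — skip.
g = 5: 5^78 ≡ 313; 5^52 ≡ 169; 5^12 ≡ 287 — none is 1, so 5 is a primitive root.
The smallest primitive root modulo 314 is 5.

5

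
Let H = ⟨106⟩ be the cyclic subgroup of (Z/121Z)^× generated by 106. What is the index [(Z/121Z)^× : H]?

1

By Lagrange's theorem, ord_121(106) divides φ(121) = φ(11^2) = 11·(11−1) = 110 = 2 · 5 · 11.
Divisors of 110: 1, 2, 5, 10, 11, 22, 55, 110.
Compute 106^d (mod 121) for the divisors d until we hit 1:
106^1 ≡ 106 (mod 121)
106^2 ≡ 104 (mod 121)
106^5 ≡ 21 (mod 121)
106^10 ≡ 78 (mod 121)
106^11 ≡ 40 (mod 121)
106^22 ≡ 27 (mod 121)
106^55 ≡ 120 (mod 121)
106^110 ≡ 1 (mod 121) ✓
Thus |⟨106⟩| = ord(106) = 110.
[(Z/121Z)^× : ⟨106⟩] = 110/110 = 1.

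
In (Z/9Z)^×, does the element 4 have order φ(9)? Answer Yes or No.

No

φ(9) = φ(3^2) = 3·(3−1) = 6 = 2 · 3.
Test 4^(6/q) mod 9 for each prime factor q of 6:
4^3 ≡ 1 (mod 9)  [q = 2: ≡ 1 ✗]
4^2 ≡ 7 (mod 9)  [q = 3: ≢ 1 ✓]
Since 4^3 ≡ 1, the order of 4 divides 3 < 6, so 4 is not a primitive root.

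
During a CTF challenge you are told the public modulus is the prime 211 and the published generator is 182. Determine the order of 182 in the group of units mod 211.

105

Since 182 ∈ (Z/211Z)^×, its order divides φ(211) = 211 − 1 = 210 = 2 · 3 · 5 · 7.
Divisors of 210: 1, 2, 3, 5, 6, 7, 10, 14, 15, 21, 30, 35, 42, 70, 105, 210.
Test each divisor d:
182^1 ≡ 182
182^2 ≡ 208
182^3 ≡ 87
182^5 ≡ 161
182^6 ≡ 184
182^7 ≡ 150
182^10 ≡ 179
182^14 ≡ 134
182^15 ≡ 123
182^21 ≡ 55
182^30 ≡ 148
182^35 ≡ 196
182^42 ≡ 71
182^70 ≡ 14
182^105 ≡ 1
So ord_211(182) = 105.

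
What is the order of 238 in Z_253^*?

110

By Lagrange's theorem, ord_253(238) divides φ(253) = φ(11·23) = (11−1)·(23−1) = 10·22 = 220 = 2^2 · 5 · 11.
Divisors of 220: 1, 2, 4, 5, 10, 11, 20, 22, 44, 55, 110, 220.
Evaluate successive powers at the divisors of 220:
238^1 ≡ 238 (mod 253)
238^2 ≡ 225 (mod 253)
238^4 ≡ 25 (mod 253)
238^5 ≡ 131 (mod 253)
238^10 ≡ 210 (mod 253)
238^11 ≡ 139 (mod 253)
238^20 ≡ 78 (mod 253)
238^22 ≡ 93 (mod 253)
238^44 ≡ 47 (mod 253)
238^55 ≡ 208 (mod 253)
238^110 ≡ 1 (mod 253) ✓
Hence ord(238) = 110.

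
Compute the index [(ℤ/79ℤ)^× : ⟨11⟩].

2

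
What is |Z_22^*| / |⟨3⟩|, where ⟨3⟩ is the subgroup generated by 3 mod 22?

2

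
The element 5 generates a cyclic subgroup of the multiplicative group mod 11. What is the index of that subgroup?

2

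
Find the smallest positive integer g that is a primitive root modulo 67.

φ(67) = 67 − 1 = 66 = 2 · 3 · 11.
g is a primitive root iff g^(66/q) ≢ 1 (mod 67) for each prime q ∈ {2, 3, 11}.
g = 2: 2^33 ≡ 66; 2^22 ≡ 37; 2^6 ≡ 64 — none is 1, so 2 is a primitive root.
Hence the least primitive root of 67 is 2.

2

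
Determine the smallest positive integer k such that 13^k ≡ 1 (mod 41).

40

By Lagrange's theorem, ord_41(13) divides φ(41) = 41 − 1 = 40 = 2^3 · 5.
Divisors of 40: 1, 2, 4, 5, 8, 10, 20, 40.
Check 13^d mod 41 for each divisor in increasing order:
13^1 ≡ 13 (mod 41)
13^2 ≡ 5 (mod 41)
13^4 ≡ 25 (mod 41)
13^5 ≡ 38 (mod 41)
13^8 ≡ 10 (mod 41)
13^10 ≡ 9 (mod 41)
13^20 ≡ 40 (mod 41)
13^40 ≡ 1 (mod 41) ✓
Hence ord(13) = 40.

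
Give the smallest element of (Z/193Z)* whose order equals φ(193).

5

φ(193) = 193 − 1 = 192 = 2^6 · 3.
Test candidates g = 2, 3, … against the prime factors q ∈ {2, 3} of φ(193): g is a generator iff g^(192/q) ≢ 1 for every such q.
g = 2: 2^96 ≡ 1 — hits 1, so not a primitive root.
g = 3: 3^96 ≡ 1 — hits 1, so not a primitive root.
g = 4: 4^96 ≡ 1 — hits 1, so not a primitive root.
g = 5: 5^96 ≡ 192; 5^64 ≡ 84 — none is 1, so 5 is a primitive root.
Hence the least primitive root of 193 is 5.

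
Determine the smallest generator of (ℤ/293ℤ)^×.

2

φ(293) = 293 − 1 = 292 = 2^2 · 73.
g is a primitive root iff g^(292/q) ≢ 1 (mod 293) for each prime q ∈ {2, 73}.
g = 2: 2^146 ≡ 292; 2^4 ≡ 16 — none is 1, so 2 is a primitive root.
So 2 is the smallest generator of (Z/293Z)^×.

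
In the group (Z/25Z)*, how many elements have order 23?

φ(25) = φ(5^2) = 5·(5−1) = 20 = 2^2 · 5.
(Z/25Z)^× is cyclic (|G| = 20); a cyclic group of order m has exactly φ(d) elements of each order d | m, and none otherwise.
Here 20 is not a multiple of 23, so there are no elements of order 23.

0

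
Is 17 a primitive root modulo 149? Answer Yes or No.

φ(149) = 149 − 1 = 148 = 2^2 · 37.
Test 17^(148/q) mod 149 for each prime factor q of 148:
17^74 ≡ 1 (mod 149)  [q = 2: ≡ 1 ✗]
17^4 ≡ 81 (mod 149)  [q = 37: ≢ 1 ✓]
Since 17^74 ≡ 1, the order of 17 divides 74 < 148, so 17 is not a primitive root.

No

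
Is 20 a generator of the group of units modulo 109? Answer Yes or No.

φ(109) = 109 − 1 = 108 = 2^2 · 3^3.
Test 20^(108/q) mod 109 for each prime factor q of 108:
20^54 ≡ 1 (mod 109)  [q = 2: ≡ 1 ✗]
20^36 ≡ 63 (mod 109)  [q = 3: ≢ 1 ✓]
Since 20^54 ≡ 1, the order of 20 divides 54 < 108, so 20 is not a primitive root.

No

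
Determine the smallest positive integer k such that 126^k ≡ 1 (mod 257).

256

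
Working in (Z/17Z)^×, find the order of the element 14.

16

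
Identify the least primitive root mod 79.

φ(79) = 79 − 1 = 78 = 2 · 3 · 13.
Test candidates g = 2, 3, … against the prime factors q ∈ {2, 3, 13} of φ(79): g is a generator iff g^(78/q) ≢ 1 for every such q.
g = 2: 2^39 ≡ 1 — hits 1, so not a primitive root.
g = 3: 3^39 ≡ 78; 3^26 ≡ 23; 3^6 ≡ 18 — none is 1, so 3 is a primitive root.
Hence the least primitive root of 79 is 3.

3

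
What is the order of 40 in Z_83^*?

41

By Lagrange's theorem, ord_83(40) divides φ(83) = 83 − 1 = 82 = 2 · 41.
Divisors of 82: 1, 2, 41, 82.
Evaluate successive powers at the divisors of 82:
40^1 ≡ 40 (mod 83)
40^2 ≡ 23 (mod 83)
40^41 ≡ 1 (mod 83) ✓
The smallest such exponent is 41, so the order of 40 is 41.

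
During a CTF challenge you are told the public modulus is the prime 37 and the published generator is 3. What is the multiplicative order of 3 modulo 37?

18

By Lagrange's theorem, ord_37(3) divides φ(37) = 37 − 1 = 36 = 2^2 · 3^2.
Divisors of 36: 1, 2, 3, 4, 6, 9, 12, 18, 36.
Evaluate successive powers at the divisors of 36:
3^1 ≡ 3
3^2 ≡ 9
3^3 ≡ 27
3^4 ≡ 7
3^6 ≡ 26
3^9 ≡ 36
3^12 ≡ 10
3^18 ≡ 1
The smallest such exponent is 18, so the order of 3 is 18.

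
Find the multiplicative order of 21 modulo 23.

ord(21) | φ(23) = 23 − 1 = 22 = 2 · 11.
Divisors of 22: 1, 2, 11, 22.
Evaluate successive powers at the divisors of 22:
21^1 ≡ 21 (mod 23)
21^2 ≡ 4 (mod 23)
21^11 ≡ 22 (mod 23)
21^22 ≡ 1 (mod 23) ✓
Therefore the multiplicative order of 21 modulo 23 is 22.

22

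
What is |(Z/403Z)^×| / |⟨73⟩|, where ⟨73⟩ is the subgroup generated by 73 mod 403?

6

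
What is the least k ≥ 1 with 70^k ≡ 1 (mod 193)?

The order of 70 must divide φ(193) = 193 − 1 = 192 = 2^6 · 3.
Divisors of 192: 1, 2, 3, 4, 6, 8, 12, 16, 24, 32, 48, 64, 96, 192.
Check 70^d mod 193 for each divisor in increasing order:
70^1 ≡ 70 (mod 193)
70^2 ≡ 75 (mod 193)
70^3 ≡ 39 (mod 193)
70^4 ≡ 28 (mod 193)
70^6 ≡ 170 (mod 193)
70^8 ≡ 12 (mod 193)
70^12 ≡ 143 (mod 193)
70^16 ≡ 144 (mod 193)
70^24 ≡ 184 (mod 193)
70^32 ≡ 85 (mod 193)
70^48 ≡ 81 (mod 193)
70^64 ≡ 84 (mod 193)
70^96 ≡ 192 (mod 193)
70^192 ≡ 1 (mod 193) ✓
The smallest such exponent is 192, so the order of 70 is 192.

192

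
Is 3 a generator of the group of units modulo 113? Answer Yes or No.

Yes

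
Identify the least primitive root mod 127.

φ(127) = 127 − 1 = 126 = 2 · 3^2 · 7.
g is a primitive root iff g^(126/q) ≢ 1 (mod 127) for each prime q ∈ {2, 3, 7}.
g = 2: 2^63 ≡ 1 — hits 1, so not a primitive root.
g = 3: 3^63 ≡ 126; 3^42 ≡ 107; 3^18 ≡ 4 — none is 1, so 3 is a primitive root.
Hence the least primitive root of 127 is 3.

3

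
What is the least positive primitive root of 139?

φ(139) = 139 − 1 = 138 = 2 · 3 · 23.
Test candidates g = 2, 3, … against the prime factors q ∈ {2, 3, 23} of φ(139): g is a generator iff g^(138/q) ≢ 1 for every such q.
g = 2: 2^69 ≡ 138; 2^46 ≡ 96; 2^6 ≡ 64 — none is 1, so 2 is a primitive root.
Hence the least primitive root of 139 is 2.

2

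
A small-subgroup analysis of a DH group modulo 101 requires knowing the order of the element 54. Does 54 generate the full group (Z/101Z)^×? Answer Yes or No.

No

φ(101) = 101 − 1 = 100 = 2^2 · 5^2.
54 is a primitive root mod 101 iff 54^(φ(101)/q) ≢ 1 for every prime q | φ(101), i.e. q ∈ {2, 5}.
54^50 ≡ 1 (mod 101)  [q = 2: ≡ 1 ✗]
54^20 ≡ 87 (mod 101)  [q = 5: ≢ 1 ✓]
The check at q = 2 fails, so 54 generates a proper subgroup.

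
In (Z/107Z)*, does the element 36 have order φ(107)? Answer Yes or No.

No

φ(107) = 107 − 1 = 106 = 2 · 53.
36 is a primitive root mod 107 iff 36^(φ(107)/q) ≢ 1 for every prime q | φ(107), i.e. q ∈ {2, 53}.
36^53 ≡ 1 (mod 107)  [q = 2: ≡ 1 ✗]
36^2 ≡ 12 (mod 107)  [q = 53: ≢ 1 ✓]
Since 36^53 ≡ 1, the order of 36 divides 53 < 106, so 36 is not a primitive root.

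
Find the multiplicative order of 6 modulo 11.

10

Since 6 ∈ (Z/11Z)^×, its order divides φ(11) = 11 − 1 = 10 = 2 · 5.
Divisors of 10: 1, 2, 5, 10.
Compute 6^d (mod 11) for the divisors d until we hit 1:
6^1 ≡ 6 (mod 11)
6^2 ≡ 3 (mod 11)
6^5 ≡ 10 (mod 11)
6^10 ≡ 1 (mod 11) ✓
Hence ord(6) = 10.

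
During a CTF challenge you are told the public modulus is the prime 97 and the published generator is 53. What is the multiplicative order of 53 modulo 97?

48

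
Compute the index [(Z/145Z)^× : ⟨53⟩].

4

Since 53 ∈ (Z/145Z)^×, its order divides φ(145) = φ(5·29) = (5−1)·(29−1) = 4·28 = 112 = 2^4 · 7.
Divisors of 112: 1, 2, 4, 7, 8, 14, 16, 28, 56, 112.
Compute 53^d (mod 145) for the divisors d until we hit 1:
53^1 ≡ 53
53^2 ≡ 54
53^4 ≡ 16
53^7 ≡ 117
53^8 ≡ 111
53^14 ≡ 59
53^16 ≡ 141
53^28 ≡ 1
So ord_145(53) = 28, hence |⟨53⟩| = 28.
Index = |(Z/145Z)^×| / |⟨53⟩| = 112 / 28 = 4.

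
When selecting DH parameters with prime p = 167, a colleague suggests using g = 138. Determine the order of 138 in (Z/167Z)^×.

166

ord(138) | φ(167) = 167 − 1 = 166 = 2 · 83.
Divisors of 166: 1, 2, 83, 166.
Check 138^d mod 167 for each divisor in increasing order:
138^1 ≡ 138 (mod 167)
138^2 ≡ 6 (mod 167)
138^83 ≡ 166 (mod 167)
138^166 ≡ 1 (mod 167) ✓
The smallest such exponent is 166, so the order of 138 is 166.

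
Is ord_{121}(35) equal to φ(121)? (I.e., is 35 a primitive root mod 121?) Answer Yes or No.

Yes

φ(121) = φ(11^2) = 11·(11−1) = 110 = 2 · 5 · 11.
An element g generates (Z/121Z)^× iff g^(110/q) ≢ 1 (mod 121) for each prime q ∈ {2, 5, 11}.
35^55 ≡ 120 (mod 121)  [q = 2: ≢ 1 ✓]
35^22 ≡ 81 (mod 121)  [q = 5: ≢ 1 ✓]
35^10 ≡ 100 (mod 121)  [q = 11: ≢ 1 ✓]
None equal 1, so ord_121(35) = 110: 35 is a primitive root.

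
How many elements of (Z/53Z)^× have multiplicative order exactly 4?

2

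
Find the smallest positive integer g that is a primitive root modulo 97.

5

φ(97) = 97 − 1 = 96 = 2^5 · 3.
g is a primitive root iff g^(96/q) ≢ 1 (mod 97) for each prime q ∈ {2, 3}.
g = 2: 2^48 ≡ 1 — hits 1, so not a primitive root.
g = 3: 3^48 ≡ 1 — hits 1, so not a primitive root.
g = 4: 4^48 ≡ 1 — hits 1, so not a primitive root.
g = 5: 5^48 ≡ 96; 5^32 ≡ 35 — none is 1, so 5 is a primitive root.
Hence the least primitive root of 97 is 5.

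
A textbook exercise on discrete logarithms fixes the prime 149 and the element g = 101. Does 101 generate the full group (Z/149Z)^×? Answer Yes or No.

Yes

φ(149) = 149 − 1 = 148 = 2^2 · 37.
101 is a primitive root mod 149 iff 101^(φ(149)/q) ≢ 1 for every prime q | φ(149), i.e. q ∈ {2, 37}.
101^74 ≡ 148 (mod 149)  [q = 2: ≢ 1 ✓]
101^4 ≡ 142 (mod 149)  [q = 37: ≢ 1 ✓]
All checks pass, so 101 has order 148 and is a primitive root modulo 149.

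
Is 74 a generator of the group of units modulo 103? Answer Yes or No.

Yes

φ(103) = 103 − 1 = 102 = 2 · 3 · 17.
Test 74^(102/q) mod 103 for each prime factor q of 102:
74^51 ≡ 102 (mod 103)  [q = 2: ≢ 1 ✓]
74^34 ≡ 46 (mod 103)  [q = 3: ≢ 1 ✓]
74^6 ≡ 72 (mod 103)  [q = 17: ≢ 1 ✓]
All checks pass, so 74 has order 102 and is a primitive root modulo 103.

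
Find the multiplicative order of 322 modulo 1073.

Since 322 ∈ (Z/1073Z)^×, its order divides φ(1073) = φ(29·37) = (29−1)·(37−1) = 28·36 = 1008 = 2^4 · 3^2 · 7.
Divisors of 1008: 1, 2, 3, 4, 6, 7, 8, 9, 12, 14, 16, 18, 21, 24, 28, 36, 42, 48, 56, 63, 72, 84, 112, 126, 144, 168, 252, 336, 504, 1008.
Evaluate successive powers at the divisors of 1008:
322^1 ≡ 322 (mod 1073)
322^2 ≡ 676 (mod 1073)
322^3 ≡ 926 (mod 1073)
322^4 ≡ 951 (mod 1073)
322^6 ≡ 149 (mod 1073)
322^7 ≡ 766 (mod 1073)
322^8 ≡ 935 (mod 1073)
322^9 ≡ 630 (mod 1073)
322^12 ≡ 741 (mod 1073)
322^14 ≡ 898 (mod 1073)
322^16 ≡ 803 (mod 1073)
322^18 ≡ 963 (mod 1073)
322^21 ≡ 75 (mod 1073)
322^24 ≡ 778 (mod 1073)
322^28 ≡ 581 (mod 1073)
322^36 ≡ 297 (mod 1073)
322^42 ≡ 260 (mod 1073)
322^48 ≡ 112 (mod 1073)
322^56 ≡ 639 (mod 1073)
322^63 ≡ 186 (mod 1073)
322^72 ≡ 223 (mod 1073)
322^84 ≡ 1 (mod 1073) ✓
Hence ord(322) = 84.

84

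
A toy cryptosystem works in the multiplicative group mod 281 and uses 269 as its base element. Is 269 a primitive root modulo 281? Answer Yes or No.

Yes

φ(281) = 281 − 1 = 280 = 2^3 · 5 · 7.
Test 269^(280/q) mod 281 for each prime factor q of 280:
269^140 ≡ 280 (mod 281)  [q = 2: ≢ 1 ✓]
269^56 ≡ 232 (mod 281)  [q = 5: ≢ 1 ✓]
269^40 ≡ 109 (mod 281)  [q = 7: ≢ 1 ✓]
None equal 1, so ord_281(269) = 280: 269 is a primitive root.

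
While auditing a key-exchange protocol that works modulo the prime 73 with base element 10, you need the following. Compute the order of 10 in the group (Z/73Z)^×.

The order of 10 must divide φ(73) = 73 − 1 = 72 = 2^3 · 3^2.
Divisors of 72: 1, 2, 3, 4, 6, 8, 9, 12, 18, 24, 36, 72.
Evaluate successive powers at the divisors of 72:
10^1 ≡ 10
10^2 ≡ 27
10^3 ≡ 51
10^4 ≡ 72
10^6 ≡ 46
10^8 ≡ 1
The smallest such exponent is 8, so the order of 10 is 8.

8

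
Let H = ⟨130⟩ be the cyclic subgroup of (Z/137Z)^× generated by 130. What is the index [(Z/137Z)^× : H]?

2

By Lagrange's theorem, ord_137(130) divides φ(137) = 137 − 1 = 136 = 2^3 · 17.
Divisors of 136: 1, 2, 4, 8, 17, 34, 68, 136.
Compute 130^d (mod 137) for the divisors d until we hit 1:
130^1 ≡ 130 (mod 137)
130^2 ≡ 49 (mod 137)
130^4 ≡ 72 (mod 137)
130^8 ≡ 115 (mod 137)
130^17 ≡ 37 (mod 137)
130^34 ≡ 136 (mod 137)
130^68 ≡ 1 (mod 137) ✓
The order of 130 is 68, so the subgroup it generates has 68 elements.
The index is φ(137) / ord(130) = 136 / 68 = 2.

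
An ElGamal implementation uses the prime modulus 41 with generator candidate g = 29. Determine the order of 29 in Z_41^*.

40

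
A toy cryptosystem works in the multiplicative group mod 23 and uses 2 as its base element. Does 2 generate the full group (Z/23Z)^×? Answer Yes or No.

φ(23) = 23 − 1 = 22 = 2 · 11.
Test 2^(22/q) mod 23 for each prime factor q of 22:
2^11 ≡ 1 (mod 23)  [q = 2: ≡ 1 ✗]
2^2 ≡ 4 (mod 23)  [q = 11: ≢ 1 ✓]
Since 2^11 ≡ 1, the order of 2 divides 11 < 22, so 2 is not a primitive root.

No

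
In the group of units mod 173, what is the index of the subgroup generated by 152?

4

Since 152 ∈ (Z/173Z)^×, its order divides φ(173) = 173 − 1 = 172 = 2^2 · 43.
Divisors of 172: 1, 2, 4, 43, 86, 172.
Check 152^d mod 173 for each divisor in increasing order:
152^1 ≡ 152 (mod 173)
152^2 ≡ 95 (mod 173)
152^4 ≡ 29 (mod 173)
152^43 ≡ 1 (mod 173) ✓
So ord_173(152) = 43, hence |⟨152⟩| = 43.
[(Z/173Z)^× : ⟨152⟩] = 172/43 = 4.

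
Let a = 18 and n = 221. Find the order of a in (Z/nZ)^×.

The order of 18 must divide φ(221) = φ(13·17) = (13−1)·(17−1) = 12·16 = 192 = 2^6 · 3.
Divisors of 192: 1, 2, 3, 4, 6, 8, 12, 16, 24, 32, 48, 64, 96, 192.
Check 18^d mod 221 for each divisor in increasing order:
18^1 ≡ 18 (mod 221)
18^2 ≡ 103 (mod 221)
18^3 ≡ 86 (mod 221)
18^4 ≡ 1 (mod 221) ✓
Therefore the multiplicative order of 18 modulo 221 is 4.

4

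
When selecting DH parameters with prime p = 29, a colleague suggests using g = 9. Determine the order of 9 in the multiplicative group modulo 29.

14

Since 9 ∈ (Z/29Z)^×, its order divides φ(29) = 29 − 1 = 28 = 2^2 · 7.
Divisors of 28: 1, 2, 4, 7, 14, 28.
Compute 9^d (mod 29) for the divisors d until we hit 1:
9^1 ≡ 9 (mod 29)
9^2 ≡ 23 (mod 29)
9^4 ≡ 7 (mod 29)
9^7 ≡ 28 (mod 29)
9^14 ≡ 1 (mod 29) ✓
Hence ord(9) = 14.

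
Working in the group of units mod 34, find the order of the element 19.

8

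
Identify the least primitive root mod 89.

φ(89) = 89 − 1 = 88 = 2^3 · 11.
g is a primitive root iff g^(88/q) ≢ 1 (mod 89) for each prime q ∈ {2, 11}.
g = 2: 2^44 ≡ 1 — hits 1, so not a primitive root.
g = 3: 3^44 ≡ 88; 3^8 ≡ 64 — none is 1, so 3 is a primitive root.
Hence the least primitive root of 89 is 3.

3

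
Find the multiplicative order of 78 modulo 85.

16

The order of 78 must divide φ(85) = φ(5·17) = (5−1)·(17−1) = 4·16 = 64 = 2^6.
Divisors of 64: 1, 2, 4, 8, 16, 32, 64.
Test each divisor d:
78^1 ≡ 78 (mod 85)
78^2 ≡ 49 (mod 85)
78^4 ≡ 21 (mod 85)
78^8 ≡ 16 (mod 85)
78^16 ≡ 1 (mod 85) ✓
Therefore the multiplicative order of 78 modulo 85 is 16.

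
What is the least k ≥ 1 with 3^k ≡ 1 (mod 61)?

ord(3) | φ(61) = 61 − 1 = 60 = 2^2 · 3 · 5.
Divisors of 60: 1, 2, 3, 4, 5, 6, 10, 12, 15, 20, 30, 60.
Check 3^d mod 61 for each divisor in increasing order:
3^1 ≡ 3
3^2 ≡ 9
3^3 ≡ 27
3^4 ≡ 20
3^5 ≡ 60
3^6 ≡ 58
3^10 ≡ 1
So ord_61(3) = 10.

10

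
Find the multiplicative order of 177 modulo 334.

166

By Lagrange's theorem, ord_334(177) divides φ(334) = φ(2)·φ(167) = 1·166 = 166 = 2 · 83.
Divisors of 166: 1, 2, 83, 166.
Compute 177^d (mod 334) for the divisors d until we hit 1:
177^1 ≡ 177 (mod 334)
177^2 ≡ 267 (mod 334)
177^83 ≡ 333 (mod 334)
177^166 ≡ 1 (mod 334) ✓
So ord_334(177) = 166.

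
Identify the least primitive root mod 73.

φ(73) = 73 − 1 = 72 = 2^3 · 3^2.
g is a primitive root iff g^(72/q) ≢ 1 (mod 73) for each prime q ∈ {2, 3}.
g = 2: 2^36 ≡ 1 — hits 1, so not a primitive root.
g = 3: 3^36 ≡ 1 — hits 1, so not a primitive root.
g = 4: 4^36 ≡ 1 — hits 1, so not a primitive root.
g = 5: 5^36 ≡ 72; 5^24 ≡ 8 — none is 1, so 5 is a primitive root.
Hence the least primitive root of 73 is 5.

5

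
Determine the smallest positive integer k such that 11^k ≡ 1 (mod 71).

70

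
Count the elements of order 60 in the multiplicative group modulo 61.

φ(61) = 61 − 1 = 60 = 2^2 · 3 · 5.
In a cyclic group of order 60, there are φ(d) elements of order d for each divisor d of 60, and zero for non-divisors.
60 = 2^2 · 3 · 5 divides 60, and φ(60) = 16.

16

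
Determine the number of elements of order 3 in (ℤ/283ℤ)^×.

2

φ(283) = 283 − 1 = 282 = 2 · 3 · 47.
Since (Z/283Z)^× is cyclic of order 282, the number of elements of order d is φ(d) when d | 282 and 0 otherwise.
3 | 282, and φ(3) = 3 − 1 = 2.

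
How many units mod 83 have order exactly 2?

1

φ(83) = 83 − 1 = 82 = 2 · 41.
In a cyclic group of order 82, there are φ(d) elements of order d for each divisor d of 82, and zero for non-divisors.
2 | 82, and φ(2) = 2 − 1 = 1.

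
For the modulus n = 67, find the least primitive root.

2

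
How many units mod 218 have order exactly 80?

0

φ(218) = φ(2)·φ(109) = 1·108 = 108 = 2^2 · 3^3.
Since (Z/218Z)^× is cyclic of order 108, the number of elements of order d is φ(d) when d | 108 and 0 otherwise.
Here 108 is not a multiple of 80, so there are no elements of order 80.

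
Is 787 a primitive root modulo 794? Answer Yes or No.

φ(794) = φ(2)·φ(397) = 1·396 = 396 = 2^2 · 3^2 · 11.
787 is a primitive root mod 794 iff 787^(φ(794)/q) ≢ 1 for every prime q | φ(794), i.e. q ∈ {2, 3, 11}.
787^198 ≡ 793 (mod 794)  [q = 2: ≢ 1 ✓]
787^132 ≡ 431 (mod 794)  [q = 3: ≢ 1 ✓]
787^36 ≡ 653 (mod 794)  [q = 11: ≢ 1 ✓]
Every test exponent gives a nontrivial residue, hence 787 generates the full group.

Yes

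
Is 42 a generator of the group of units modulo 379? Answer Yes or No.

Yes

φ(379) = 379 − 1 = 378 = 2 · 3^3 · 7.
Test 42^(378/q) mod 379 for each prime factor q of 378:
42^189 ≡ 378 (mod 379)  [q = 2: ≢ 1 ✓]
42^126 ≡ 51 (mod 379)  [q = 3: ≢ 1 ✓]
42^54 ≡ 94 (mod 379)  [q = 7: ≢ 1 ✓]
All checks pass, so 42 has order 378 and is a primitive root modulo 379.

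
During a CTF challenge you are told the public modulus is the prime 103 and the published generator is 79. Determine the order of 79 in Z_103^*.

17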